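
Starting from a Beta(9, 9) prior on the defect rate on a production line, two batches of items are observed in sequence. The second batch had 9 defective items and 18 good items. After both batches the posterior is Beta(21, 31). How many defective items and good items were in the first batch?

Because Beta–binomial updating is additive in the counts, the combined data contributed (α_post−α_prior, β_post−β_prior) successes and failures.
Total across both batches: 21−9=12 defective items, 31−9=22 good items.
Subtract the second batch: 12−9=3 defective items and 22−18=4 good items.

3 defective items and 4 good items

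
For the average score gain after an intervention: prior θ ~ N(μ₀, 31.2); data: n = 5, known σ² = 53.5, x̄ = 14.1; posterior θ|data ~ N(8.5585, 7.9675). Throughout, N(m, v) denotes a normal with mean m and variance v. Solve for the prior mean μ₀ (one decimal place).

μ₀ = -7.6

The posterior mean is a precision-weighted average: μ_n = (τ₀μ₀ + τ_data·x̄)/(τ₀+τ_data), with τ₀=1/σ₀² and τ_data=n/σ².
Here τ₀ = 1/31.2 = 0.032051 and τ_data = 5/53.5 = 0.093458, so τ_n = 0.125509.
Rearranging for μ₀: μ₀ = (μ_n·τ_n − τ_data·x̄)/τ₀ = (8.5585·0.125509 − 0.093458·14.1) / 0.032051 = -0.243589/0.032051 ≈ -7.6.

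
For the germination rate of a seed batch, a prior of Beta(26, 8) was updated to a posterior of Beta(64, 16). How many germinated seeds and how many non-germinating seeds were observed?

38 germinated seeds and 8 non-germinating seeds

Under Beta–binomial conjugacy the posterior parameters are (a+s, b+f).
Match parameters: s=64−26=38, f=16−8=8.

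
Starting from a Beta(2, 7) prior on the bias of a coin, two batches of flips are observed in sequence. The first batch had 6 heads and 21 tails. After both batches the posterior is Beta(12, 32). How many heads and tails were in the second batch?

4 heads and 4 tails

Because Beta–binomial updating is additive in the counts, the combined data contributed (α_post−α_prior, β_post−β_prior) successes and failures.
Total across both batches: 12−2=10 heads, 32−7=25 tails.
Subtract the first batch: 10−6=4 heads and 25−21=4 tails.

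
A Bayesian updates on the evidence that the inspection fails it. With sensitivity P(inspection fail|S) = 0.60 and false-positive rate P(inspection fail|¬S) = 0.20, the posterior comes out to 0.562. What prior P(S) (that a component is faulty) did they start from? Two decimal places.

Bayes' rule in odds form gives O(S|E) = O(S)·[P(E|S)/P(E|¬S)], hence O(S) = O(S|E)/LR.
Posterior odds = 0.562/(1−0.562) = 1.2831. LR = 0.60/0.20 = 3.0000.
Prior odds = 1.2831/3.0000 = 0.4277, so P(S) = 0.4277/(1+0.4277) ≈ 0.30.

P(S) = 0.30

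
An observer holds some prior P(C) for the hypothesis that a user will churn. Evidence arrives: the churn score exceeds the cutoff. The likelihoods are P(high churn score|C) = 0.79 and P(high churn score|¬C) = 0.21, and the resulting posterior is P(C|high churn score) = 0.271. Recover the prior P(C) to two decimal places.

In odds form, posterior odds = prior odds × likelihood ratio, so prior odds = posterior odds ÷ LR.
Posterior odds = 0.271/(1−0.271) = 0.3717. LR = 0.79/0.21 = 3.7619.
Prior odds = 0.3717/3.7619 = 0.0988, so P(C) = 0.0988/(1+0.0988) ≈ 0.09.

P(C) = 0.09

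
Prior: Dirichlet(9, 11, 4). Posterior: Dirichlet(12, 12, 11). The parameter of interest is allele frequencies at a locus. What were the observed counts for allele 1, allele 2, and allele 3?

For a Dirichlet(α) prior with multinomial counts c, the posterior is Dirichlet(α + c) componentwise.
Counts are posterior − prior componentwise: 12−9=3, 12−11=1, 11−4=7.

counts (3, 1, 7)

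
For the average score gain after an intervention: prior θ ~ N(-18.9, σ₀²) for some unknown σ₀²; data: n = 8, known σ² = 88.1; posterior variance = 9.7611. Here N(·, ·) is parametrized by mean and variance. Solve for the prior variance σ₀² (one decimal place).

σ₀² = 85.9

Posterior precision equals prior precision plus data precision: 1/σ_n² = 1/σ₀² + n/σ².
So 1/σ₀² = 1/9.7611 − 8/88.1 = 0.102447 − 0.090806 = 0.011641.
Hence σ₀² = 1/0.011641 ≈ 85.9.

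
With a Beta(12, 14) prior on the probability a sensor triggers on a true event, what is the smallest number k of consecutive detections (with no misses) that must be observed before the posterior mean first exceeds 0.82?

After k detections and 0 misses the posterior is Beta(12+k, 14), with mean (12+k)/(12+14+k).
Set (12+k)/(26+k) > 0.82 and solve: k > (0.82·26 − 12)/(1 − 0.82) = 51.778.
The smallest integer exceeding 51.778 is 52, and checking k=52: (64)/(78) = 0.8205 > 0.82.

k = 52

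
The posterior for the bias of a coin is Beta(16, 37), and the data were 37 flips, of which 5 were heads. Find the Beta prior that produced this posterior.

Beta(11, 5)

Under Beta–binomial conjugacy the posterior parameters are (α+s, β+f).
So α = 16 − 5 = 11 and β = 37 − 32 = 5.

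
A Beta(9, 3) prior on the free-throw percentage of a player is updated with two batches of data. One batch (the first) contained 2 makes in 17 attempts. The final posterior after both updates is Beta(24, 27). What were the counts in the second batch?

13 makes and 9 misses

Sequential conjugate updates are equivalent to a single update on the pooled data, so total successes = posterior α − prior α and total failures = posterior β − prior β.
Total across both batches: 24−9=15 makes, 27−3=24 misses.
Subtract the first batch: 15−2=13 makes and 24−15=9 misses.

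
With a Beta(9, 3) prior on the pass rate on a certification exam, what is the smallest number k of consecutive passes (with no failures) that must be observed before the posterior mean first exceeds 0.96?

After k passes and 0 failures the posterior is Beta(9+k, 3), with mean (9+k)/(9+3+k).
Set (9+k)/(12+k) > 0.96 and solve: k > (0.96·12 − 9)/(1 − 0.96) = 63.000.
The smallest integer exceeding 63.000 is 64.

k = 64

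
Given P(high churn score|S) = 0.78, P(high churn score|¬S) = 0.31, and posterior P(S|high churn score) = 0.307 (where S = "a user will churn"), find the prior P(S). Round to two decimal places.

In odds form, posterior odds = prior odds × likelihood ratio, so prior odds = posterior odds ÷ LR.
Posterior odds = 0.307/(1−0.307) = 0.4430. LR = 0.78/0.31 = 2.5161.
Prior odds = 0.4430/2.5161 = 0.1761, so P(S) = 0.1761/(1+0.1761) ≈ 0.15.

P(S) = 0.15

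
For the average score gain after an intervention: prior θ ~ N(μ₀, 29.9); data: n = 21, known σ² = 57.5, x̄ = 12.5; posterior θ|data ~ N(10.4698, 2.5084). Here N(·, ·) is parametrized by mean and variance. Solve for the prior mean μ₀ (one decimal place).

μ₀ = -11.7

The posterior mean is a precision-weighted average: μ_n = (τ₀μ₀ + τ_data·x̄)/(τ₀+τ_data), with τ₀=1/σ₀² and τ_data=n/σ².
Here τ₀ = 1/29.9 = 0.033445 and τ_data = 21/57.5 = 0.365217, so τ_n = 0.398662.
Rearranging for μ₀: μ₀ = (μ_n·τ_n − τ_data·x̄)/τ₀ = (10.4698·0.398662 − 0.365217·12.5) / 0.033445 = -0.391301/0.033445 ≈ -11.7.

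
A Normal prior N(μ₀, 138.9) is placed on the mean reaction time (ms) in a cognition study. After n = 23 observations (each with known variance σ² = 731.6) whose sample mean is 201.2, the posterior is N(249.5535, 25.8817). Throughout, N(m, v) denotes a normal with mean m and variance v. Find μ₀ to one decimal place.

μ₀ = 460.7

The posterior mean is a precision-weighted average: μ_n = (τ₀μ₀ + τ_data·x̄)/(τ₀+τ_data), with τ₀=1/σ₀² and τ_data=n/σ².
Here τ₀ = 1/138.9 = 0.007199 and τ_data = 23/731.6 = 0.031438, so τ_n = 0.038637.
Rearranging for μ₀: μ₀ = (μ_n·τ_n − τ_data·x̄)/τ₀ = (249.5535·0.038637 − 0.031438·201.2) / 0.007199 = 3.316673/0.007199 ≈ 460.7.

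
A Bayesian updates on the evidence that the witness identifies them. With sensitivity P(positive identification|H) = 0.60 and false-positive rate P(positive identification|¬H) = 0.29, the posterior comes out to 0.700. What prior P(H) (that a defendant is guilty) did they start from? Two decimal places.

P(H) = 0.53

Bayes' rule in odds form gives O(H|E) = O(H)·[P(E|H)/P(E|¬H)], hence O(H) = O(H|E)/LR.
Posterior odds = 0.700/(1−0.700) = 2.3333. LR = 0.60/0.29 = 2.0690.
Prior odds = 2.3333/2.0690 = 1.1277, so P(H) = 1.1277/(1+1.1277) ≈ 0.53.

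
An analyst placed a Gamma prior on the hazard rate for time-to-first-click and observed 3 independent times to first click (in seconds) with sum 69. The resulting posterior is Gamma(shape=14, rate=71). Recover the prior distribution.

For an exponential likelihood with a Gamma(α, β) prior on the rate, n observations with total T give posterior Gamma(α+n, β+T).
So α = 14 − 3 = 11 and β = 71 − 69 = 2.

Gamma(shape=11, rate=2)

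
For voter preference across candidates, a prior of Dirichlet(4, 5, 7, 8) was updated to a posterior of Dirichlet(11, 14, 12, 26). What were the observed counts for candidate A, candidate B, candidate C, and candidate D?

counts (7, 9, 5, 18)

For a Dirichlet(α) prior with multinomial counts c, the posterior is Dirichlet(α + c) componentwise.
Counts are posterior − prior componentwise: 11−4=7, 14−5=9, 12−7=5, 26−8=18.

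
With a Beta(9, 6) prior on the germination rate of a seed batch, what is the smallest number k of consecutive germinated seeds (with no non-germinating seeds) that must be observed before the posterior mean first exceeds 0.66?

k = 3

After k germinated seeds and 0 non-germinating seeds the posterior is Beta(9+k, 6), with mean (9+k)/(9+6+k).
Set (9+k)/(15+k) > 0.66 and solve: k > (0.66·15 − 9)/(1 − 0.66) = 2.647.
The smallest integer exceeding 2.647 is 3.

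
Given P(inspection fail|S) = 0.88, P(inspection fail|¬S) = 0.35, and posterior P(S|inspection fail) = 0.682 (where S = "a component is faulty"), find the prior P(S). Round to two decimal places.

P(S) = 0.46

Bayes' rule in odds form gives O(S|E) = O(S)·[P(E|S)/P(E|¬S)], hence O(S) = O(S|E)/LR.
Posterior odds = 0.682/(1−0.682) = 2.1447. LR = 0.88/0.35 = 2.5143.
Prior odds = 2.1447/2.5143 = 0.8530, so P(S) = 0.8530/(1+0.8530) ≈ 0.46.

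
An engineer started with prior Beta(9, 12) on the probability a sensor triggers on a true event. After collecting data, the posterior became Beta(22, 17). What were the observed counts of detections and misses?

A Beta(a, b) prior with s successes and f failures in binomial data gives a Beta(a+s, b+f) posterior.
Match parameters: s=22−9=13, f=17−12=5.

13 detections and 5 misses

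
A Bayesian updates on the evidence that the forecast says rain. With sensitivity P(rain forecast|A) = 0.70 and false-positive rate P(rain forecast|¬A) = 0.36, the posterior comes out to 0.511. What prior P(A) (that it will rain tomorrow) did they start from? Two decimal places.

In odds form, posterior odds = prior odds × likelihood ratio, so prior odds = posterior odds ÷ LR.
Posterior odds = 0.511/(1−0.511) = 1.0450. LR = 0.70/0.36 = 1.9444.
Prior odds = 1.0450/1.9444 = 0.5374, so P(A) = 0.5374/(1+0.5374) ≈ 0.35.

P(A) = 0.35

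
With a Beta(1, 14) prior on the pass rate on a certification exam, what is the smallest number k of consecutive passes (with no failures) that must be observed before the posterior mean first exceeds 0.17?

k = 2

After k passes and 0 failures the posterior is Beta(1+k, 14), with mean (1+k)/(1+14+k).
Set (1+k)/(15+k) > 0.17 and solve: k > (0.17·15 − 1)/(1 − 0.17) = 1.867.
The smallest integer exceeding 1.867 is 2, and checking k=2: (3)/(17) = 0.1765 > 0.17.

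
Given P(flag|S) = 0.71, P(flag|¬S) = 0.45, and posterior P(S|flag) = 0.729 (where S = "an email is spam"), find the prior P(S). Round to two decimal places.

P(S) = 0.63

Bayes' rule in odds form gives O(S|E) = O(S)·[P(E|S)/P(E|¬S)], hence O(S) = O(S|E)/LR.
Posterior odds = 0.729/(1−0.729) = 2.6900. LR = 0.71/0.45 = 1.5778.
Prior odds = 2.6900/1.5778 = 1.7049, so P(S) = 1.7049/(1+1.7049) ≈ 0.63.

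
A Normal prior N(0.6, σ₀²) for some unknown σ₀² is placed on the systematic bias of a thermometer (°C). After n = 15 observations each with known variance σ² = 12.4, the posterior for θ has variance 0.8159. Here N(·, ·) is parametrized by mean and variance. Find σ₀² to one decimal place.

σ₀² = 62.6

For the Normal–Normal model with known σ², precisions add: τ_n = τ₀ + n/σ².
So 1/σ₀² = 1/0.8159 − 15/12.4 = 1.225640 − 1.209677 = 0.015963.
Hence σ₀² = 1/0.015963 ≈ 62.6.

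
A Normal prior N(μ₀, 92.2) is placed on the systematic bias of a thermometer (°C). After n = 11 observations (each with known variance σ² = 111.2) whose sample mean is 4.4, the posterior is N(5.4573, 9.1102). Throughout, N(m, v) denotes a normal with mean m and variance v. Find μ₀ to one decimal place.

With known observation variance, the Normal–Normal posterior has precision τ_n = τ₀ + n/σ² and mean μ_n = (τ₀μ₀ + (n/σ²)x̄)/τ_n.
Here τ₀ = 1/92.2 = 0.010846 and τ_data = 11/111.2 = 0.098921, so τ_n = 0.109767.
Rearranging for μ₀: μ₀ = (μ_n·τ_n − τ_data·x̄)/τ₀ = (5.4573·0.109767 − 0.098921·4.4) / 0.010846 = 0.163779/0.010846 ≈ 15.1.

μ₀ = 15.1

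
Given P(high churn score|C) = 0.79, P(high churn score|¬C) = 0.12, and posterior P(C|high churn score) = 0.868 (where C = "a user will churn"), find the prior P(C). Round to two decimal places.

P(C) = 0.50

In odds form, posterior odds = prior odds × likelihood ratio, so prior odds = posterior odds ÷ LR.
Posterior odds = 0.868/(1−0.868) = 6.5758. LR = 0.79/0.12 = 6.5833.
Prior odds = 6.5758/6.5833 = 0.9989, so P(C) = 0.9989/(1+0.9989) ≈ 0.50.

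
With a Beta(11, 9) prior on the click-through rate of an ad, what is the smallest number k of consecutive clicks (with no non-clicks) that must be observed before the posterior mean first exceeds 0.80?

After k clicks and 0 non-clicks the posterior is Beta(11+k, 9), with mean (11+k)/(11+9+k).
Set (11+k)/(20+k) > 0.80 and solve: k > (0.80·20 − 11)/(1 − 0.80) = 25.000.
The smallest integer exceeding 25.000 is 26.

k = 26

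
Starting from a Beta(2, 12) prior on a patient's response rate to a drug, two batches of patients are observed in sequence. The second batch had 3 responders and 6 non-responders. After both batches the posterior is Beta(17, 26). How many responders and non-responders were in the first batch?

Sequential conjugate updates are equivalent to a single update on the pooled data, so total successes = posterior α − prior α and total failures = posterior β − prior β.
Total across both batches: 17−2=15 responders, 26−12=14 non-responders.
Subtract the second batch: 15−3=12 responders and 14−6=8 non-responders.

12 responders and 8 non-responders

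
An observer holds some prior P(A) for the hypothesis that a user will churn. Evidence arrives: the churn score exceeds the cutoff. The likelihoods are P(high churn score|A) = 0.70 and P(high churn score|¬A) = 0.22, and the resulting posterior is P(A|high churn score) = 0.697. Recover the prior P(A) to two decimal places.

In odds form, posterior odds = prior odds × likelihood ratio, so prior odds = posterior odds ÷ LR.
Posterior odds = 0.697/(1−0.697) = 2.3003. LR = 0.70/0.22 = 3.1818.
Prior odds = 2.3003/3.1818 = 0.7230, so P(A) = 0.7230/(1+0.7230) ≈ 0.42.

P(A) = 0.42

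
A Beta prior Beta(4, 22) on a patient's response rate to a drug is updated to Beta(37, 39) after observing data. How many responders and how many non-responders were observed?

33 responders and 17 non-responders

Under Beta–binomial conjugacy the posterior parameters are (α+s, β+f).
Match parameters: s=37−4=33, f=39−22=17.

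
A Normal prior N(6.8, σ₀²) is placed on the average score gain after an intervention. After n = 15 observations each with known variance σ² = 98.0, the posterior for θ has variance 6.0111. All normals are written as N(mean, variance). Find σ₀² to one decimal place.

Posterior precision equals prior precision plus data precision: 1/σ_n² = 1/σ₀² + n/σ².
So 1/σ₀² = 1/6.0111 − 15/98.0 = 0.166359 − 0.153061 = 0.013298.
Hence σ₀² = 1/0.013298 ≈ 75.2.

σ₀² = 75.2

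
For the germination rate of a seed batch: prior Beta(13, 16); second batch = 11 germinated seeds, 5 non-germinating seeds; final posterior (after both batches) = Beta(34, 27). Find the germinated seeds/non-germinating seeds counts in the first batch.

Sequential conjugate updates are equivalent to a single update on the pooled data, so total successes = posterior α − prior α and total failures = posterior β − prior β.
Total across both batches: 34−13=21 germinated seeds, 27−16=11 non-germinating seeds.
Subtract the second batch: 21−11=10 germinated seeds and 11−5=6 non-germinating seeds.

10 germinated seeds and 6 non-germinating seeds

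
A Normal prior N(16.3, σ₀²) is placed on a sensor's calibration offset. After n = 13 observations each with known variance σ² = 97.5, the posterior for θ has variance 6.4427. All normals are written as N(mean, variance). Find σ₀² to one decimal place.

For the Normal–Normal model with known σ², precisions add: τ_n = τ₀ + n/σ².
So 1/σ₀² = 1/6.4427 − 13/97.5 = 0.155214 − 0.133333 = 0.021881.
Hence σ₀² = 1/0.021881 ≈ 45.7.

σ₀² = 45.7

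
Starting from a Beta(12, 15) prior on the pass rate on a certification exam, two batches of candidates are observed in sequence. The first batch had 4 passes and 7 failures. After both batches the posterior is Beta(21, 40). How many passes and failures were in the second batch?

Sequential conjugate updates are equivalent to a single update on the pooled data, so total successes = posterior α − prior α and total failures = posterior β − prior β.
Total across both batches: 21−12=9 passes, 40−15=25 failures.
Subtract the first batch: 9−4=5 passes and 25−7=18 failures.

5 passes and 18 failures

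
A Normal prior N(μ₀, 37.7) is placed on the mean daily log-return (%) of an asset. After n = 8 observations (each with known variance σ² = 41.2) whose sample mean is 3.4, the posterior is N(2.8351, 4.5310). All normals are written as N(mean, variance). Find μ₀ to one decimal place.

With known observation variance, the Normal–Normal posterior has precision τ_n = τ₀ + n/σ² and mean μ_n = (τ₀μ₀ + (n/σ²)x̄)/τ_n.
Here τ₀ = 1/37.7 = 0.026525 and τ_data = 8/41.2 = 0.194175, so τ_n = 0.220700.
Rearranging for μ₀: μ₀ = (μ_n·τ_n − τ_data·x̄)/τ₀ = (2.8351·0.220700 − 0.194175·3.4) / 0.026525 = -0.034488/0.026525 ≈ -1.3.

μ₀ = -1.3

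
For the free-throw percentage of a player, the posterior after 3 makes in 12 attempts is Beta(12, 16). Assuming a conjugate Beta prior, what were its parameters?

Beta is conjugate to the binomial likelihood: posterior = Beta(α+s, β+f).
Subtract the data counts: 12−3=9, 16−9=7.

Beta(9, 7)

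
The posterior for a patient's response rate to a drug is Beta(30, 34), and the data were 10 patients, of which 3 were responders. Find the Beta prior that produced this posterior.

Beta(27, 27)

A Beta(a, b) prior with s successes and f failures in binomial data gives a Beta(a+s, b+f) posterior.
So a = 30 − 3 = 27 and b = 34 − 7 = 27.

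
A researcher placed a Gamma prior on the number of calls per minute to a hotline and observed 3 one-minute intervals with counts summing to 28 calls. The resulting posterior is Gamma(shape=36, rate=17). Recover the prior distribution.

Gamma(shape=8, rate=14)

Gamma–Poisson conjugacy: posterior shape = α + Σxᵢ, posterior rate = β + n.
So α = 36 − 28 = 8 and β = 17 − 3 = 14.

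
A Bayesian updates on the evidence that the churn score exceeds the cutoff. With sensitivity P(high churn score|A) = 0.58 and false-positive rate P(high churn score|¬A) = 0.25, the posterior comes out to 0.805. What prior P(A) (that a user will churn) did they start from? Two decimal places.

P(A) = 0.64

Bayes' rule in odds form gives O(A|E) = O(A)·[P(E|A)/P(E|¬A)], hence O(A) = O(A|E)/LR.
Posterior odds = 0.805/(1−0.805) = 4.1282. LR = 0.58/0.25 = 2.3200.
Prior odds = 4.1282/2.3200 = 1.7794, so P(A) = 1.7794/(1+1.7794) ≈ 0.64.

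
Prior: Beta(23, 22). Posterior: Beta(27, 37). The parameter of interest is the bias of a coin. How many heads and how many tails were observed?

A Beta(α, β) prior with s successes and f failures in binomial data gives a Beta(α+s, β+f) posterior.
Match parameters: s=27−23=4, f=37−22=15.

4 heads and 15 tails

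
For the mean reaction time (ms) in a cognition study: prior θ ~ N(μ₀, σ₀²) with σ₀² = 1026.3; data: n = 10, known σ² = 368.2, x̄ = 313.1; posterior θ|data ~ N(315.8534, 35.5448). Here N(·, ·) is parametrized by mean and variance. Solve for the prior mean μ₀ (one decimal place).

μ₀ = 392.6

The posterior mean is a precision-weighted average: μ_n = (τ₀μ₀ + τ_data·x̄)/(τ₀+τ_data), with τ₀=1/σ₀² and τ_data=n/σ².
Here τ₀ = 1/1026.3 = 0.000974 and τ_data = 10/368.2 = 0.027159, so τ_n = 0.028133.
Rearranging for μ₀: μ₀ = (μ_n·τ_n − τ_data·x̄)/τ₀ = (315.8534·0.028133 − 0.027159·313.1) / 0.000974 = 0.382421/0.000974 ≈ 392.6.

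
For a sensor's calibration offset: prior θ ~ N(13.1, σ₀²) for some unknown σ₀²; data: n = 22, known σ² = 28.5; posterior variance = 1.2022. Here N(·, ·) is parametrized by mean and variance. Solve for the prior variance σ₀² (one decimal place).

σ₀² = 16.7

Posterior precision equals prior precision plus data precision: 1/σ_n² = 1/σ₀² + n/σ².
So 1/σ₀² = 1/1.2022 − 22/28.5 = 0.831808 − 0.771930 = 0.059878.
Hence σ₀² = 1/0.059878 ≈ 16.7.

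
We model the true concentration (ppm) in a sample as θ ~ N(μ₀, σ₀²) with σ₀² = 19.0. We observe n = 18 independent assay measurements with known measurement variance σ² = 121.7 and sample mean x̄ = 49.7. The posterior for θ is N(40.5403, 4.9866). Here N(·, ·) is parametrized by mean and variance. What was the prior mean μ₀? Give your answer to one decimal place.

The posterior mean is a precision-weighted average: μ_n = (τ₀μ₀ + τ_data·x̄)/(τ₀+τ_data), with τ₀=1/σ₀² and τ_data=n/σ².
Here τ₀ = 1/19.0 = 0.052632 and τ_data = 18/121.7 = 0.147905, so τ_n = 0.200537.
Rearranging for μ₀: μ₀ = (μ_n·τ_n − τ_data·x̄)/τ₀ = (40.5403·0.200537 − 0.147905·49.7) / 0.052632 = 0.778952/0.052632 ≈ 14.8.

μ₀ = 14.8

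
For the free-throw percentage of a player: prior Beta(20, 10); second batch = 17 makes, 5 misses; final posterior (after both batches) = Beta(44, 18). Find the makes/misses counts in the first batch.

Because Beta–binomial updating is additive in the counts, the combined data contributed (α_post−α_prior, β_post−β_prior) successes and failures.
Total across both batches: 44−20=24 makes, 18−10=8 misses.
Subtract the second batch: 24−17=7 makes and 8−5=3 misses.

7 makes and 3 misses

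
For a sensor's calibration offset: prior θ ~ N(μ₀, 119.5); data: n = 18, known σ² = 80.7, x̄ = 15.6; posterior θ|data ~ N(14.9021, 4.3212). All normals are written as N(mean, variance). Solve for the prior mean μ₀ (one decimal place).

μ₀ = -3.7

The posterior mean is a precision-weighted average: μ_n = (τ₀μ₀ + τ_data·x̄)/(τ₀+τ_data), with τ₀=1/σ₀² and τ_data=n/σ².
Here τ₀ = 1/119.5 = 0.008368 and τ_data = 18/80.7 = 0.223048, so τ_n = 0.231416.
Rearranging for μ₀: μ₀ = (μ_n·τ_n − τ_data·x̄)/τ₀ = (14.9021·0.231416 − 0.223048·15.6) / 0.008368 = -0.030964/0.008368 ≈ -3.7.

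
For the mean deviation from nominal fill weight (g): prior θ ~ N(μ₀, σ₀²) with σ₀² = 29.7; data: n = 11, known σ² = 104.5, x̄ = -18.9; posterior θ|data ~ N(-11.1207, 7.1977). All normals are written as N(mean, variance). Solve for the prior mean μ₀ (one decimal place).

The posterior mean is a precision-weighted average: μ_n = (τ₀μ₀ + τ_data·x̄)/(τ₀+τ_data), with τ₀=1/σ₀² and τ_data=n/σ².
Here τ₀ = 1/29.7 = 0.033670 and τ_data = 11/104.5 = 0.105263, so τ_n = 0.138933.
Rearranging for μ₀: μ₀ = (μ_n·τ_n − τ_data·x̄)/τ₀ = (-11.1207·0.138933 − 0.105263·-18.9) / 0.033670 = 0.444438/0.033670 ≈ 13.2.

μ₀ = 13.2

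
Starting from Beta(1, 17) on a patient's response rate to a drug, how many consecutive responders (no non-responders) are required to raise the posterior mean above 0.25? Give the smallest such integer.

After k responders and 0 non-responders the posterior is Beta(1+k, 17), with mean (1+k)/(1+17+k).
Set (1+k)/(18+k) > 0.25 and solve: k > (0.25·18 − 1)/(1 − 0.25) = 4.667.
The smallest integer exceeding 4.667 is 5.

k = 5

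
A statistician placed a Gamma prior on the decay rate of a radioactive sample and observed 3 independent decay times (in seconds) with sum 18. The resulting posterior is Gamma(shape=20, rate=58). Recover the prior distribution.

Gamma(shape=17, rate=40)

Gamma–exponential conjugacy: posterior shape = α + n, posterior rate = β + Σtᵢ.
So α = 20 − 3 = 17 and β = 58 − 18 = 40.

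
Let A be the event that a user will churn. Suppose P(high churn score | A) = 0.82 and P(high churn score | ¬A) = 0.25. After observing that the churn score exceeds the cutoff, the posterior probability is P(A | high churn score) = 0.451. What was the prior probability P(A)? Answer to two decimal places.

In odds form, posterior odds = prior odds × likelihood ratio, so prior odds = posterior odds ÷ LR.
Posterior odds = 0.451/(1−0.451) = 0.8215. LR = 0.82/0.25 = 3.2800.
Prior odds = 0.8215/3.2800 = 0.2505, so P(A) = 0.2505/(1+0.2505) ≈ 0.20.

P(A) = 0.20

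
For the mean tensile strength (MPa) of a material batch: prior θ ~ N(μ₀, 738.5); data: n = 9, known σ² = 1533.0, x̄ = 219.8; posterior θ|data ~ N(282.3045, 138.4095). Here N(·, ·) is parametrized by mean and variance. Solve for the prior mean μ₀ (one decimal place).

With known observation variance, the Normal–Normal posterior has precision τ_n = τ₀ + n/σ² and mean μ_n = (τ₀μ₀ + (n/σ²)x̄)/τ_n.
Here τ₀ = 1/738.5 = 0.001354 and τ_data = 9/1533.0 = 0.005871, so τ_n = 0.007225.
Rearranging for μ₀: μ₀ = (μ_n·τ_n − τ_data·x̄)/τ₀ = (282.3045·0.007225 − 0.005871·219.8) / 0.001354 = 0.749204/0.001354 ≈ 553.3.

μ₀ = 553.3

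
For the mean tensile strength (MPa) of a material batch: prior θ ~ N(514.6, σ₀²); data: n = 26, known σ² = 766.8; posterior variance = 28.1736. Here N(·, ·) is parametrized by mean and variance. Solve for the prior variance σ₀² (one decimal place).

For the Normal–Normal model with known σ², precisions add: τ_n = τ₀ + n/σ².
So 1/σ₀² = 1/28.1736 − 26/766.8 = 0.035494 − 0.033907 = 0.001587.
Hence σ₀² = 1/0.001587 ≈ 630.1.

σ₀² = 630.1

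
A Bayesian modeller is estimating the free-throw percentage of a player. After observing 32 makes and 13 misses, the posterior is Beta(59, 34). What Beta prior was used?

A Beta(α, β) prior with s successes and f failures in binomial data gives a Beta(α+s, β+f) posterior.
Subtract the data counts: 59−32=27, 34−13=21.

Beta(27, 21)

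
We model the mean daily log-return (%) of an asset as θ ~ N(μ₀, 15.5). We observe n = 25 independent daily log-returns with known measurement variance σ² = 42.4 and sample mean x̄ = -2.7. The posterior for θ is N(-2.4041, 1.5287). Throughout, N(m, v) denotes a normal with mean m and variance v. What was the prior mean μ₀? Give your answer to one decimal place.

μ₀ = 0.3

The posterior mean is a precision-weighted average: μ_n = (τ₀μ₀ + τ_data·x̄)/(τ₀+τ_data), with τ₀=1/σ₀² and τ_data=n/σ².
Here τ₀ = 1/15.5 = 0.064516 and τ_data = 25/42.4 = 0.589623, so τ_n = 0.654139.
Rearranging for μ₀: μ₀ = (μ_n·τ_n − τ_data·x̄)/τ₀ = (-2.4041·0.654139 − 0.589623·-2.7) / 0.064516 = 0.019367/0.064516 ≈ 0.3.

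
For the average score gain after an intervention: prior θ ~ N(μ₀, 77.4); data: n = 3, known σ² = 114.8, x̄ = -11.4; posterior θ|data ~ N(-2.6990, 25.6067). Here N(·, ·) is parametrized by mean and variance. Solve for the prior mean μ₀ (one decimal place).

The posterior mean is a precision-weighted average: μ_n = (τ₀μ₀ + τ_data·x̄)/(τ₀+τ_data), with τ₀=1/σ₀² and τ_data=n/σ².
Here τ₀ = 1/77.4 = 0.012920 and τ_data = 3/114.8 = 0.026132, so τ_n = 0.039052.
Rearranging for μ₀: μ₀ = (μ_n·τ_n − τ_data·x̄)/τ₀ = (-2.6990·0.039052 − 0.026132·-11.4) / 0.012920 = 0.192503/0.012920 ≈ 14.9.

μ₀ = 14.9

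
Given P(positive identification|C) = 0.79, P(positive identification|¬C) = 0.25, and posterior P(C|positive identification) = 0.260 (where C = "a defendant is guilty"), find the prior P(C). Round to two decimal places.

In odds form, posterior odds = prior odds × likelihood ratio, so prior odds = posterior odds ÷ LR.
Posterior odds = 0.260/(1−0.260) = 0.3514. LR = 0.79/0.25 = 3.1600.
Prior odds = 0.3514/3.1600 = 0.1112, so P(C) = 0.1112/(1+0.1112) ≈ 0.10.

P(C) = 0.10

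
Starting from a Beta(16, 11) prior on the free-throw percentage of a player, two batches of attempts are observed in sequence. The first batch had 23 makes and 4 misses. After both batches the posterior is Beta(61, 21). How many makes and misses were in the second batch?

22 makes and 6 misses

Sequential conjugate updates are equivalent to a single update on the pooled data, so total successes = posterior α − prior α and total failures = posterior β − prior β.
Total across both batches: 61−16=45 makes, 21−11=10 misses.
Subtract the first batch: 45−23=22 makes and 10−4=6 misses.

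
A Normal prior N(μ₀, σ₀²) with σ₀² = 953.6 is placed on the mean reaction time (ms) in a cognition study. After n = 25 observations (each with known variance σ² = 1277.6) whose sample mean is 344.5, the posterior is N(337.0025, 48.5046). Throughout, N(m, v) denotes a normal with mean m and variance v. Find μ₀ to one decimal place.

μ₀ = 197.1

With known observation variance, the Normal–Normal posterior has precision τ_n = τ₀ + n/σ² and mean μ_n = (τ₀μ₀ + (n/σ²)x̄)/τ_n.
Here τ₀ = 1/953.6 = 0.001049 and τ_data = 25/1277.6 = 0.019568, so τ_n = 0.020617.
Rearranging for μ₀: μ₀ = (μ_n·τ_n − τ_data·x̄)/τ₀ = (337.0025·0.020617 − 0.019568·344.5) / 0.001049 = 0.206805/0.001049 ≈ 197.1.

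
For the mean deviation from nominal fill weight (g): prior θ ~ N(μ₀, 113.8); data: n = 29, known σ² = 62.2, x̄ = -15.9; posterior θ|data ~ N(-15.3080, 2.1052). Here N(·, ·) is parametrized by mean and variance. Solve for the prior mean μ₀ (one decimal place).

μ₀ = 16.1

The posterior mean is a precision-weighted average: μ_n = (τ₀μ₀ + τ_data·x̄)/(τ₀+τ_data), with τ₀=1/σ₀² and τ_data=n/σ².
Here τ₀ = 1/113.8 = 0.008787 and τ_data = 29/62.2 = 0.466238, so τ_n = 0.475025.
Rearranging for μ₀: μ₀ = (μ_n·τ_n − τ_data·x̄)/τ₀ = (-15.3080·0.475025 − 0.466238·-15.9) / 0.008787 = 0.141502/0.008787 ≈ 16.1.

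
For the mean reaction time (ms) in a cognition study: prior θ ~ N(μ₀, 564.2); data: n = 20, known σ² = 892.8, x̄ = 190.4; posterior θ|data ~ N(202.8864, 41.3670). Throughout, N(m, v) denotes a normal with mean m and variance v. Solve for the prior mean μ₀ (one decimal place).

With known observation variance, the Normal–Normal posterior has precision τ_n = τ₀ + n/σ² and mean μ_n = (τ₀μ₀ + (n/σ²)x̄)/τ_n.
Here τ₀ = 1/564.2 = 0.001772 and τ_data = 20/892.8 = 0.022401, so τ_n = 0.024173.
Rearranging for μ₀: μ₀ = (μ_n·τ_n − τ_data·x̄)/τ₀ = (202.8864·0.024173 − 0.022401·190.4) / 0.001772 = 0.639223/0.001772 ≈ 360.7.

μ₀ = 360.7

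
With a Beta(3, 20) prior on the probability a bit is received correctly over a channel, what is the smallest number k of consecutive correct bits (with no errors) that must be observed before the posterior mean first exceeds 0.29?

k = 6

After k correct bits and 0 errors the posterior is Beta(3+k, 20), with mean (3+k)/(3+20+k).
Set (3+k)/(23+k) > 0.29 and solve: k > (0.29·23 − 3)/(1 − 0.29) = 5.169.
The smallest integer exceeding 5.169 is 6.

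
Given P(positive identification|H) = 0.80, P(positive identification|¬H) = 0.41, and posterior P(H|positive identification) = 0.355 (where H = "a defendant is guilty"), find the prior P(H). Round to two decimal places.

P(H) = 0.22

Bayes' rule in odds form gives O(H|E) = O(H)·[P(E|H)/P(E|¬H)], hence O(H) = O(H|E)/LR.
Posterior odds = 0.355/(1−0.355) = 0.5504. LR = 0.80/0.41 = 1.9512.
Prior odds = 0.5504/1.9512 = 0.2821, so P(H) = 0.2821/(1+0.2821) ≈ 0.22.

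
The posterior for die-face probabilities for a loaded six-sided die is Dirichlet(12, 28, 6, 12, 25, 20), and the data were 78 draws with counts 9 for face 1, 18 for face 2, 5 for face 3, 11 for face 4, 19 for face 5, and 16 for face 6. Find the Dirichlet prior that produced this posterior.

For a Dirichlet(α) prior with multinomial counts c, the posterior is Dirichlet(α + c) componentwise.
Subtract each count from the matching posterior parameter: 12−9=3, 28−18=10, 6−5=1, 12−11=1, 25−19=6, 20−16=4.

Dirichlet(3, 10, 1, 1, 6, 4)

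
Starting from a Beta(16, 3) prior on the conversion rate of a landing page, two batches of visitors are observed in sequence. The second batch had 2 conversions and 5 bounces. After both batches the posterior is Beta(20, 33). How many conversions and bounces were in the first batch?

2 conversions and 25 bounces

Because Beta–binomial updating is additive in the counts, the combined data contributed (α_post−α_prior, β_post−β_prior) successes and failures.
Total across both batches: 20−16=4 conversions, 33−3=30 bounces.
Subtract the second batch: 4−2=2 conversions and 30−5=25 bounces.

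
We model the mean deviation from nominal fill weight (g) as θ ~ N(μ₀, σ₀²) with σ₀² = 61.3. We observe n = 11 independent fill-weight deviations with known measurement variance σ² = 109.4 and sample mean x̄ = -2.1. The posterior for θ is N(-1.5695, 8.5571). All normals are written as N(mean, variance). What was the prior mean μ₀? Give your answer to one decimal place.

With known observation variance, the Normal–Normal posterior has precision τ_n = τ₀ + n/σ² and mean μ_n = (τ₀μ₀ + (n/σ²)x̄)/τ_n.
Here τ₀ = 1/61.3 = 0.016313 and τ_data = 11/109.4 = 0.100548, so τ_n = 0.116861.
Rearranging for μ₀: μ₀ = (μ_n·τ_n − τ_data·x̄)/τ₀ = (-1.5695·0.116861 − 0.100548·-2.1) / 0.016313 = 0.027737/0.016313 ≈ 1.7.

μ₀ = 1.7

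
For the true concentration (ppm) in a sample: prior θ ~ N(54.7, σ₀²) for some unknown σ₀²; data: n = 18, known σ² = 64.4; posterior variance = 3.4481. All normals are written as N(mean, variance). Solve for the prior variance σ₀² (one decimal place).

Posterior precision equals prior precision plus data precision: 1/σ_n² = 1/σ₀² + n/σ².
So 1/σ₀² = 1/3.4481 − 18/64.4 = 0.290015 − 0.279503 = 0.010512.
Hence σ₀² = 1/0.010512 ≈ 95.1.

σ₀² = 95.1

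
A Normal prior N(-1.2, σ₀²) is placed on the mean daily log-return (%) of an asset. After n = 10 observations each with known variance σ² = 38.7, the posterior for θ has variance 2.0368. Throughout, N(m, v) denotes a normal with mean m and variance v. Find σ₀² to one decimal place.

For the Normal–Normal model with known σ², precisions add: τ_n = τ₀ + n/σ².
So 1/σ₀² = 1/2.0368 − 10/38.7 = 0.490966 − 0.258398 = 0.232568.
Hence σ₀² = 1/0.232568 ≈ 4.3.

σ₀² = 4.3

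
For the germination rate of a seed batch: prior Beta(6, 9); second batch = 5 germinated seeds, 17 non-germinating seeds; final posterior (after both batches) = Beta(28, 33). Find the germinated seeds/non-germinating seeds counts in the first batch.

Because Beta–binomial updating is additive in the counts, the combined data contributed (α_post−α_prior, β_post−β_prior) successes and failures.
Total across both batches: 28−6=22 germinated seeds, 33−9=24 non-germinating seeds.
Subtract the second batch: 22−5=17 germinated seeds and 24−17=7 non-germinating seeds.

17 germinated seeds and 7 non-germinating seeds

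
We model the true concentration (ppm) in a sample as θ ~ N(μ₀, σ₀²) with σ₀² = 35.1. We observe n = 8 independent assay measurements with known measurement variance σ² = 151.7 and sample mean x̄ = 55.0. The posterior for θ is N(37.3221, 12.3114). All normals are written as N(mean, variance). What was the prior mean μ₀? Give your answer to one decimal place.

μ₀ = 4.6

The posterior mean is a precision-weighted average: μ_n = (τ₀μ₀ + τ_data·x̄)/(τ₀+τ_data), with τ₀=1/σ₀² and τ_data=n/σ².
Here τ₀ = 1/35.1 = 0.028490 and τ_data = 8/151.7 = 0.052736, so τ_n = 0.081226.
Rearranging for μ₀: μ₀ = (μ_n·τ_n − τ_data·x̄)/τ₀ = (37.3221·0.081226 − 0.052736·55.0) / 0.028490 = 0.131045/0.028490 ≈ 4.6.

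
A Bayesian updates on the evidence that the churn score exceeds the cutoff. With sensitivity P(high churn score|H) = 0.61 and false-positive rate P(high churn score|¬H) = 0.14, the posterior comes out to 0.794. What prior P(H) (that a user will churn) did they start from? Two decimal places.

P(H) = 0.47

In odds form, posterior odds = prior odds × likelihood ratio, so prior odds = posterior odds ÷ LR.
Posterior odds = 0.794/(1−0.794) = 3.8544. LR = 0.61/0.14 = 4.3571.
Prior odds = 3.8544/4.3571 = 0.8846, so P(H) = 0.8846/(1+0.8846) ≈ 0.47.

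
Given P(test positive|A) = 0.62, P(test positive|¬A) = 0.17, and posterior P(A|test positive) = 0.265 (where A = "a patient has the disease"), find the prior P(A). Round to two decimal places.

P(A) = 0.09

Bayes' rule in odds form gives O(A|E) = O(A)·[P(E|A)/P(E|¬A)], hence O(A) = O(A|E)/LR.
Posterior odds = 0.265/(1−0.265) = 0.3605. LR = 0.62/0.17 = 3.6471.
Prior odds = 0.3605/3.6471 = 0.0988, so P(A) = 0.0988/(1+0.0988) ≈ 0.09.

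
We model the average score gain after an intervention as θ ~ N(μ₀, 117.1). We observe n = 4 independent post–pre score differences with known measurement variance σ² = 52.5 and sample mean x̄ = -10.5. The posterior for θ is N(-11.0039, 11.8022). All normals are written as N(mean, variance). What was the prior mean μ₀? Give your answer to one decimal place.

The posterior mean is a precision-weighted average: μ_n = (τ₀μ₀ + τ_data·x̄)/(τ₀+τ_data), with τ₀=1/σ₀² and τ_data=n/σ².
Here τ₀ = 1/117.1 = 0.008540 and τ_data = 4/52.5 = 0.076190, so τ_n = 0.084730.
Rearranging for μ₀: μ₀ = (μ_n·τ_n − τ_data·x̄)/τ₀ = (-11.0039·0.084730 − 0.076190·-10.5) / 0.008540 = -0.132365/0.008540 ≈ -15.5.

μ₀ = -15.5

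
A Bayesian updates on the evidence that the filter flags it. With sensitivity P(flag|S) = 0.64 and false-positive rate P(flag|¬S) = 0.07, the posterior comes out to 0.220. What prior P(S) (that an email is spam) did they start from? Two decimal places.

Bayes' rule in odds form gives O(S|E) = O(S)·[P(E|S)/P(E|¬S)], hence O(S) = O(S|E)/LR.
Posterior odds = 0.220/(1−0.220) = 0.2821. LR = 0.64/0.07 = 9.1429.
Prior odds = 0.2821/9.1429 = 0.0309, so P(S) = 0.0309/(1+0.0309) ≈ 0.03.

P(S) = 0.03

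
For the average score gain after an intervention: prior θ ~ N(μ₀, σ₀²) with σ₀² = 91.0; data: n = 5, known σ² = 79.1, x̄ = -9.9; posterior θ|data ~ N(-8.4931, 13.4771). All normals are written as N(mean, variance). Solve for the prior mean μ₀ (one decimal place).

With known observation variance, the Normal–Normal posterior has precision τ_n = τ₀ + n/σ² and mean μ_n = (τ₀μ₀ + (n/σ²)x̄)/τ_n.
Here τ₀ = 1/91.0 = 0.010989 and τ_data = 5/79.1 = 0.063211, so τ_n = 0.074200.
Rearranging for μ₀: μ₀ = (μ_n·τ_n − τ_data·x̄)/τ₀ = (-8.4931·0.074200 − 0.063211·-9.9) / 0.010989 = -0.004399/0.010989 ≈ -0.4.

μ₀ = -0.4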